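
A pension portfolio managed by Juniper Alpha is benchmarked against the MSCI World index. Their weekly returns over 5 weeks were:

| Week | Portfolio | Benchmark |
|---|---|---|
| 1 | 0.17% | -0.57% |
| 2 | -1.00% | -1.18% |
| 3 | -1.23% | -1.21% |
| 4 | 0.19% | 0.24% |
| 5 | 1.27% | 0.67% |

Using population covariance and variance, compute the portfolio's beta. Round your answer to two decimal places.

1.13

r̄p = -0.1200%,  r̄m = -0.4100%
Cov = Σ(rp − r̄p)(rm − r̄m) / 5 = 0.6444
Var(rm) = Σ(rm − r̄m)² / 5 = 0.5695
β = Cov / Var = 0.6444 / 0.5695 = 1.1315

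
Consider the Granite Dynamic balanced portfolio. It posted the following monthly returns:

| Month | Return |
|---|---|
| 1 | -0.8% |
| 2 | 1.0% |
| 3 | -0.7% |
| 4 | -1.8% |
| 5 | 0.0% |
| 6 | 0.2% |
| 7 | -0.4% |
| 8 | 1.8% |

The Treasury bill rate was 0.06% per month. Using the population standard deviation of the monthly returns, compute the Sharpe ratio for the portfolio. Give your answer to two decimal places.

Mean return r̄ = -0.70 / 8 = -0.0875%
Population std dev = √[8.7488 / 8] = 1.0458%
Sharpe = (r̄ − rf) / σ = (-0.0875 − 0.06) / 1.0458 = -0.1475 / 1.0458 = -0.1410

-0.14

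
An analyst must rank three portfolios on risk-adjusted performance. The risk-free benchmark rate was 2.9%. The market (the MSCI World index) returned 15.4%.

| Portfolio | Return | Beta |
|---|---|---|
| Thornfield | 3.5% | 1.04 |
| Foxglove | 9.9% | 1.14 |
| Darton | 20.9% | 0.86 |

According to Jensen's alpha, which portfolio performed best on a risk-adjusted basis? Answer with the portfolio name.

Thornfield: α = 3.5% − [2.9% + 1.04 × (15.4% − 2.9%)] = -12.400
Foxglove: α = 9.9% − [2.9% + 1.14 × (15.4% − 2.9%)] = -7.250
Darton: α = 20.9% − [2.9% + 0.86 × (15.4% − 2.9%)] = 7.250
Highest: Darton (7.250).

Darton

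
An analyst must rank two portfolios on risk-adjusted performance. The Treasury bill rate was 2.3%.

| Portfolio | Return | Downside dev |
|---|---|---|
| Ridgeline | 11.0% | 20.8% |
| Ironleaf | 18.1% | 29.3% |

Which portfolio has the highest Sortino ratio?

Ironleaf

Ridgeline: Sortino ratio = (11.0% − 2.3%) / 20.8% = 0.418
Ironleaf: Sortino ratio = (18.1% − 2.3%) / 29.3% = 0.539
Highest: Ironleaf (0.539).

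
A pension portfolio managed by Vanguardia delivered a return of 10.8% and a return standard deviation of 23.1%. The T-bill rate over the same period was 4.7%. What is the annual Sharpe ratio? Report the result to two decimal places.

0.26

Sharpe = (Rp − Rf) / σp = (10.8% − 4.7%) / 23.1% = 6.10% / 23.1% = 0.2641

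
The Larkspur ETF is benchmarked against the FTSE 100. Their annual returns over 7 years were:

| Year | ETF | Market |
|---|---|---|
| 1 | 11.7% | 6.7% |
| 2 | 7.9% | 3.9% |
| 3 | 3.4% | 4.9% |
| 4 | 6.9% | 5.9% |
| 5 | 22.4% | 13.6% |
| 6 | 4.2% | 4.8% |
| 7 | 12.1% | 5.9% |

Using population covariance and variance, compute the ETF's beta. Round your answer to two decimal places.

r̄p = 9.8000%,  r̄m = 6.5286%
Cov = Σ(rp − r̄p)(rm − r̄m) / 7 = 16.4143
Var(rm) = Σ(rm − r̄m)² / 7 = 9.0535
β = Cov / Var = 16.4143 / 9.0535 = 1.8130

1.81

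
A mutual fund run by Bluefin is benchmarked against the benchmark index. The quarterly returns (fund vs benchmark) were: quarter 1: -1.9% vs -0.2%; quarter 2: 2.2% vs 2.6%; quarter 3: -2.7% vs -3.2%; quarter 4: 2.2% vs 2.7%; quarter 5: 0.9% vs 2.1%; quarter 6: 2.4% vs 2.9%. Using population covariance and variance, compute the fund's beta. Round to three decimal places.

r̄p = 0.5167%,  r̄m = 1.1500%
Cov = Σ(rp − r̄p)(rm − r̄m) / 6 = 4.3275
Var(rm) = Σ(rm − r̄m)² / 6 = 4.8692
β = Cov / Var = 4.3275 / 4.8692 = 0.8887

0.889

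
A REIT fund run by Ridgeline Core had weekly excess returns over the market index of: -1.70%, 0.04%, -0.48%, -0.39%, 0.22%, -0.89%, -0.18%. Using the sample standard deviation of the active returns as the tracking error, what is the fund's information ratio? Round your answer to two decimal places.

-0.75

r̄ = (-1.7 + 0.04 − 0.48 − 0.39 + 0.22 − 0.89 − 0.18) / 7 = -3.380 / 7 = -0.4829%
Sample std dev = √[2.5149 / 6] = 0.6474%
IR = r̄ / tracking error = -0.4829 / 0.6474 = -0.7459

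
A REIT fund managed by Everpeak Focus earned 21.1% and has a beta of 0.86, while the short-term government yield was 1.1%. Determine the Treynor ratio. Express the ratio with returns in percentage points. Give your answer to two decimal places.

Treynor = (Rp − Rf) / β = (21.1% − 1.1%) / 0.86 = 20.00 / 0.86 = 23.2558

23.26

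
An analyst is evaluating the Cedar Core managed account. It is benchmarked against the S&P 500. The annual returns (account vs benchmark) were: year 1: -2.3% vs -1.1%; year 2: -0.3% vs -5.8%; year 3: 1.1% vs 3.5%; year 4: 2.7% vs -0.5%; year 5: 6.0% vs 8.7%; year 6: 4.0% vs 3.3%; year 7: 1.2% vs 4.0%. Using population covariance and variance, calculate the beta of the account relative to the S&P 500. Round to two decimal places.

r̄p = 1.7714%,  r̄m = 1.7286%
Cov = Σ(rp − r̄p)(rm − r̄m) / 7 = 7.9337
Var(rm) = Σ(rm − r̄m)² / 7 = 18.4306
β = Cov / Var = 7.9337 / 18.4306 = 0.4305

0.43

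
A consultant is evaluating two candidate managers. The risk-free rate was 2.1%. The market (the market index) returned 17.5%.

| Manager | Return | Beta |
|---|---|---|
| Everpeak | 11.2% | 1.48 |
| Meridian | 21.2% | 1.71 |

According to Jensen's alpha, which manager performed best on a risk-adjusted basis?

Meridian

Everpeak: α = 11.2% − [2.1% + 1.48 × (17.5% − 2.1%)] = -13.692
Meridian: α = 21.2% − [2.1% + 1.71 × (17.5% − 2.1%)] = -7.234
Highest: Meridian (-7.234).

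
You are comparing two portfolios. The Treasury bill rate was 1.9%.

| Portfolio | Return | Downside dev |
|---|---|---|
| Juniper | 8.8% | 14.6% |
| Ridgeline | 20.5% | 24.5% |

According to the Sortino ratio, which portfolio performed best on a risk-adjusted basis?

Juniper: Sortino ratio = (8.8% − 1.9%) / 14.6% = 0.473
Ridgeline: Sortino ratio = (20.5% − 1.9%) / 24.5% = 0.759
Highest: Ridgeline (0.759).

Ridgeline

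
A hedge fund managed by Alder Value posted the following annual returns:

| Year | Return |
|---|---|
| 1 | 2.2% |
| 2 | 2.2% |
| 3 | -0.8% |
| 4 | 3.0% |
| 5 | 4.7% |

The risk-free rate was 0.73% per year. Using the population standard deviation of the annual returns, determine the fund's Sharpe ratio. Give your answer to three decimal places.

Mean return r̄ = 11.30 / 5 = 2.2600%
Σ(r − r̄)² = 15.8720; population σ = √(15.8720/5) = 1.7817%
Sharpe = (r̄ − rf) / σ = (2.2600 − 0.73) / 1.7817 = 1.5300 / 1.7817 = 0.8587

0.859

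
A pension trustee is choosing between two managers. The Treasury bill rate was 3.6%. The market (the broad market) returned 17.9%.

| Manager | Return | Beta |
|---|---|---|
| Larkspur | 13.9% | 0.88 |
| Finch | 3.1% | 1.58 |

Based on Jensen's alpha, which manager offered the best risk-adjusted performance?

Larkspur: α = 13.9% − [3.6% + 0.88 × (17.9% − 3.6%)] = -2.284
Finch: α = 3.1% − [3.6% + 1.58 × (17.9% − 3.6%)] = -23.094
Highest: Larkspur (-2.284).

Larkspur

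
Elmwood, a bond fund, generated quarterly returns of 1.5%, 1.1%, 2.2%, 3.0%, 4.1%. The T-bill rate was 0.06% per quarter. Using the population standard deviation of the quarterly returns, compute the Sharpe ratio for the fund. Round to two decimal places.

2.16

r̄ = (1.5 + 1.1 + 2.2 + 3 + 4.1) / 5 = 2.3800%
Σ(r − r̄)² = 5.7880; population σ = √(5.7880/5) = 1.0759%
Sharpe = (r̄ − rf) / σ = (2.3800 − 0.06) / 1.0759 = 2.3200 / 1.0759 = 2.1563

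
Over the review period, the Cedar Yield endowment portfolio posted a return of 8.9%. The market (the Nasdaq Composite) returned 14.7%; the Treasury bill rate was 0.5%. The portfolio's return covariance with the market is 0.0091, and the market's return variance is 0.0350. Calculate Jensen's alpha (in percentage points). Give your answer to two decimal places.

β = Cov / Var = 0.0091 / 0.0350 = 0.2600
E[R] = Rf + β(Rm − Rf) = 0.5% + 0.2600 × (14.7% − 0.5%) = 4.1920%
α = Rp − E[R] = 8.9% − 4.1920% = 4.7080

4.71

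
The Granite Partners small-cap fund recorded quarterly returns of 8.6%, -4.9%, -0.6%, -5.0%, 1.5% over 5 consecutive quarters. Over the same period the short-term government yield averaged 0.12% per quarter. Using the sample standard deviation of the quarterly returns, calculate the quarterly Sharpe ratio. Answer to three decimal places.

r̄ = (8.6 − 4.9 − 0.6 − 5 + 1.5) / 5 = -0.0800%
Σ(r − r̄)² = (8.6 − (-0.0800))² + (-4.9 − (-0.0800))² + … = 125.5480
σ = √[125.5480 / 4] = 5.6024%
Sharpe = (r̄ − rf) / σ = (-0.0800 − 0.12) / 5.6024 = -0.2000 / 5.6024 = -0.0357

-0.036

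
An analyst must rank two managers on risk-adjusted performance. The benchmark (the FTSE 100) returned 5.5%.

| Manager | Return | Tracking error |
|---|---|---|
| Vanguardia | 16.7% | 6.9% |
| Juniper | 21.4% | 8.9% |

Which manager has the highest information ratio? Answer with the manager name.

Vanguardia: IR = (16.7% − 5.5%) / 6.9% = 1.623
Juniper: IR = (21.4% − 5.5%) / 8.9% = 1.787
Highest: Juniper (1.787).

Juniper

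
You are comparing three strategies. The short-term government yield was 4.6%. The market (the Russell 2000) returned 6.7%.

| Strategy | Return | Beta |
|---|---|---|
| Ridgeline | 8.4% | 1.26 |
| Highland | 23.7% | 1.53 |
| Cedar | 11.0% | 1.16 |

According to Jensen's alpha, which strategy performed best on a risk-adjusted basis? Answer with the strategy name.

Highland

Ridgeline: α = 8.4% − [4.6% + 1.26 × (6.7% − 4.6%)] = 1.154
Highland: α = 23.7% − [4.6% + 1.53 × (6.7% − 4.6%)] = 15.887
Cedar: α = 11.0% − [4.6% + 1.16 × (6.7% − 4.6%)] = 3.964
Highest: Highland (15.887).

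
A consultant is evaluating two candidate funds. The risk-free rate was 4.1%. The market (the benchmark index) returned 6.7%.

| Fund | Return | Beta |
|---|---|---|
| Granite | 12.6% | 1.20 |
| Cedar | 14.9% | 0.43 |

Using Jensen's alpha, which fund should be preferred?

Cedar

Granite: α = 12.6% − [4.1% + 1.20 × (6.7% − 4.1%)] = 5.380
Cedar: α = 14.9% − [4.1% + 0.43 × (6.7% − 4.1%)] = 9.682
Highest: Cedar (9.682).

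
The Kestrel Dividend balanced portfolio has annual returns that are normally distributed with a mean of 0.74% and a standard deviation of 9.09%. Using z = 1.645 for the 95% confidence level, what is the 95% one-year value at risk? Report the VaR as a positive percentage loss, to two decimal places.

VaR (as % loss) = −(μ − z·σ) = −(0.74% − 1.645 × 9.09%) = −(-14.21305%) = 14.21305%

14.21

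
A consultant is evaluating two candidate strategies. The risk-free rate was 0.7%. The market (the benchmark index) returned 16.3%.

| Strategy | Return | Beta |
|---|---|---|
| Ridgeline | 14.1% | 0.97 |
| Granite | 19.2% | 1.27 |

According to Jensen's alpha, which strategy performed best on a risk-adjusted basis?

Granite

Ridgeline: α = 14.1% − [0.7% + 0.97 × (16.3% − 0.7%)] = -1.732
Granite: α = 19.2% − [0.7% + 1.27 × (16.3% − 0.7%)] = -1.312
Highest: Granite (-1.312).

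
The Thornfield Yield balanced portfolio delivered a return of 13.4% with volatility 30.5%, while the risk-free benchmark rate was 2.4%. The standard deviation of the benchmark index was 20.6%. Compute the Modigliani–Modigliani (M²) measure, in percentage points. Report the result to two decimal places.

Sharpe = (Rp − Rf) / σp = (13.4% − 2.4%) / 30.5% = 0.3607
M² = Rf + Sharpe × σm = 2.4% + 0.3607 × 20.6% = 9.8304%

9.83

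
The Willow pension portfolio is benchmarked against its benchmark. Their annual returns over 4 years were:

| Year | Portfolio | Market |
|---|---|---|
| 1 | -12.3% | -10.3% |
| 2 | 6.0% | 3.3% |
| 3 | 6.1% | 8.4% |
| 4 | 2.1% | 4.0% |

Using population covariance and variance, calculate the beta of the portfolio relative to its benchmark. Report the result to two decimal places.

r̄p = 0.4750%,  r̄m = 1.3500%
Cov = Σ(rp − r̄p)(rm − r̄m) / 4 = 50.8913
Var(rm) = Σ(rm − r̄m)² / 4 = 49.0625
β = Cov / Var = 50.8913 / 49.0625 = 1.0373

1.04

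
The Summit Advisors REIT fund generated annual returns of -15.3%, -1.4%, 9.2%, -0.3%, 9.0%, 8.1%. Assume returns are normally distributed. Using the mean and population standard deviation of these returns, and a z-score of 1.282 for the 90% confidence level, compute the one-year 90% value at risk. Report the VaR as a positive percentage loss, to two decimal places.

r̄ = (-15.3 − 1.4 + 9.2 − 0.3 + 9 + 8.1) / 6 = 1.5500%
Σ(r − r̄)² = 452.9750; population σ = √(452.9750/6) = 8.6888%
VaR = −(r̄ − z·σ) = −(1.5500 − 1.282 × 8.6888) = −(-9.5890) = 9.5890%

9.59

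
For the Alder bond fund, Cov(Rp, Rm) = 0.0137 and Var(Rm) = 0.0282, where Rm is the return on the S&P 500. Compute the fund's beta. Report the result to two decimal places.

0.49

β = Cov(Rp, Rm) / Var(Rm) = 0.0137 / 0.0282 = 0.4858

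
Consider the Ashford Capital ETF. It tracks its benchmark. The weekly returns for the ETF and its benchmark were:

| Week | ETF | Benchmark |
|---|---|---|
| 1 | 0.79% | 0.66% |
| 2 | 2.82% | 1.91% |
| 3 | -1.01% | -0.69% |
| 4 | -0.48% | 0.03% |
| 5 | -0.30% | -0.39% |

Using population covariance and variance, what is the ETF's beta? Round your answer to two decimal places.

r̄p = 0.3640%,  r̄m = 0.3040%
Cov = Σ(rp − r̄p)(rm − r̄m) / 5 = 1.2308
Var(rm) = Σ(rm − r̄m)² / 5 = 0.8501
β = Cov / Var = 1.2308 / 0.8501 = 1.4478

1.45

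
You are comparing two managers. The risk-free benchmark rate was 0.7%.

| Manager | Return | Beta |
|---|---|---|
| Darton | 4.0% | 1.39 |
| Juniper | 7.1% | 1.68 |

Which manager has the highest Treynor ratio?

Juniper

Darton: Treynor = (4.0% − 0.7%) / 1.39 = 2.374
Juniper: Treynor = (7.1% − 0.7%) / 1.68 = 3.810
Highest: Juniper (3.810).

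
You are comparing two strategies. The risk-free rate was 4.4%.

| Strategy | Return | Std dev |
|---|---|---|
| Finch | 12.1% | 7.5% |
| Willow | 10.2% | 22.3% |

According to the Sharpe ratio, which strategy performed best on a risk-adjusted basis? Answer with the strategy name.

Finch: Sharpe ratio = (12.1% − 4.4%) / 7.5% = 1.027
Willow: Sharpe ratio = (10.2% − 4.4%) / 22.3% = 0.260
Highest: Finch (1.027).

Finch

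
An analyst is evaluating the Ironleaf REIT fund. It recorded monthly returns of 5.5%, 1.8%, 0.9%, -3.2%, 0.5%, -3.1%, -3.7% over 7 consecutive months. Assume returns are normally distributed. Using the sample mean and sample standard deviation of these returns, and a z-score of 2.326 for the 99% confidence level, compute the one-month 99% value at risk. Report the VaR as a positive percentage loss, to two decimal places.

8.01

r̄ = (5.5 + 1.8 + 0.9 − 3.2 + 0.5 − 3.1 − 3.7) / 7 = -1.30 / 7 = -0.1857%
Sample σ = √[Σ(r − r̄)² / 6] = √[67.8486 / 6] = √11.3081 = 3.3628%
VaR = −(r̄ − z·σ) = −(-0.1857 − 2.326 × 3.3628) = −(-8.0076) = 8.0076%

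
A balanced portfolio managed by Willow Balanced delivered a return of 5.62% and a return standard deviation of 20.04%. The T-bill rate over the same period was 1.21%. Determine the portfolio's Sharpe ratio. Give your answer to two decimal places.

Sharpe = (Rp − Rf) / σp = (5.62% − 1.21%) / 20.04% = 4.41% / 20.04% = 0.2201

0.22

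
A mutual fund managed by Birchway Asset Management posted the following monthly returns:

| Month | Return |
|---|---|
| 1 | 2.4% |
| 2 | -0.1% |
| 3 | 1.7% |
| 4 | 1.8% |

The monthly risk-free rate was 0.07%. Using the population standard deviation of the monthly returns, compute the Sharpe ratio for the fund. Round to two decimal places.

r̄ = (2.4 − 0.1 + 1.7 + 1.8) / 4 = 1.4500%
Population std dev = √[3.4900 / 4] = 0.9341%
Sharpe = (r̄ − rf) / σ = (1.4500 − 0.07) / 0.9341 = 1.3800 / 0.9341 = 1.4774

1.48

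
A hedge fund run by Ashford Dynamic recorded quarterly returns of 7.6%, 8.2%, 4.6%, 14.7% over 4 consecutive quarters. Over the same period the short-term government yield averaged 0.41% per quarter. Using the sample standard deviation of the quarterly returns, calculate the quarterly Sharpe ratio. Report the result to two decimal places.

r̄ = (7.6 + 8.2 + 4.6 + 14.7) / 4 = 8.7750%
Sample std dev = √[54.2475 / 3] = 4.2524%
Sharpe = (r̄ − rf) / σ = (8.7750 − 0.41) / 4.2524 = 8.3650 / 4.2524 = 1.9671

1.97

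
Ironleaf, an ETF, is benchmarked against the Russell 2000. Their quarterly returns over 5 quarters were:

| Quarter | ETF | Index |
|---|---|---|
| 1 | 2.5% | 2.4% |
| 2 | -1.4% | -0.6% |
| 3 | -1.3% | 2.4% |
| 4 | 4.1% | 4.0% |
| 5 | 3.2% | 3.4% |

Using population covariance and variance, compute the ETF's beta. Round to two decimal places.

r̄p = 1.4200%,  r̄m = 2.3200%
Cov = Σ(rp − r̄p)(rm − r̄m) / 5 = 2.9056
Var(rm) = Σ(rm − r̄m)² / 5 = 2.5056
β = Cov / Var = 2.9056 / 2.5056 = 1.1596

1.16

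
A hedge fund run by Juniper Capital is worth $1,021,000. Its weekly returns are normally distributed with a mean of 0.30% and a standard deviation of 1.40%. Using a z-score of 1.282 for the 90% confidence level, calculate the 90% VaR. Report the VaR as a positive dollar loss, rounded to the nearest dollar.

$15,262

Return at the 90% tail: μ − z·σ = 0.30% − 1.282 × 1.40% = 0.3 − 1.7948 = -1.4948%
VaR = −(-1.4948%) × $1,021,000 = 1.4948% × $1,021,000 = $15,262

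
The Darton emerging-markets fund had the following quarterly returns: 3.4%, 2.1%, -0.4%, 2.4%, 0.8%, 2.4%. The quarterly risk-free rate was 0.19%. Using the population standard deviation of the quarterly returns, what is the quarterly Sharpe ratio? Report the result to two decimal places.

1.29

Mean return r̄ = 10.70 / 6 = 1.7833%
Σ(r − r̄)² = (3.4 − 1.7833)² + (2.1 − 1.7833)² + (-0.4 − 1.7833)² + … = 9.2083
σ = √[9.2083 / 6] = 1.2388%
Sharpe = (r̄ − rf) / σ = (1.7833 − 0.19) / 1.2388 = 1.5933 / 1.2388 = 1.2862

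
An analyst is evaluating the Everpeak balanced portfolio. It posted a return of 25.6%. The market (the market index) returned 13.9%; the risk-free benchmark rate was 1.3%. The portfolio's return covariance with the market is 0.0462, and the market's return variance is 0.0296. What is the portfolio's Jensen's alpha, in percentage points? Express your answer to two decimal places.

4.63

β = Cov / Var = 0.0462 / 0.0296 = 1.5608
E[R] = Rf + β(Rm − Rf) = 1.3% + 1.5608 × (13.9% − 1.3%) = 20.9661%
α = Rp − E[R] = 25.6% − 20.9661% = 4.6339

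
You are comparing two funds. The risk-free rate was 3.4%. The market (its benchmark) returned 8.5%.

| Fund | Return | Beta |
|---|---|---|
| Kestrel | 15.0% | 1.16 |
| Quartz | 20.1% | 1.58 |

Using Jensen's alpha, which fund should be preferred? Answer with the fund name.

Kestrel: α = 15.0% − [3.4% + 1.16 × (8.5% − 3.4%)] = 5.684
Quartz: α = 20.1% − [3.4% + 1.58 × (8.5% − 3.4%)] = 8.642
Highest: Quartz (8.642).

Quartz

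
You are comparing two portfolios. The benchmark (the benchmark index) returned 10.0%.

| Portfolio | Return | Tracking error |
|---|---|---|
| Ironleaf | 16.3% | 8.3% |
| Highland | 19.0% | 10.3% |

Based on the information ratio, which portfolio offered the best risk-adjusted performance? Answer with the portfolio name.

Ironleaf: IR = (16.3% − 10.0%) / 8.3% = 0.759
Highland: IR = (19.0% − 10.0%) / 10.3% = 0.874
Highest: Highland (0.874).

Highland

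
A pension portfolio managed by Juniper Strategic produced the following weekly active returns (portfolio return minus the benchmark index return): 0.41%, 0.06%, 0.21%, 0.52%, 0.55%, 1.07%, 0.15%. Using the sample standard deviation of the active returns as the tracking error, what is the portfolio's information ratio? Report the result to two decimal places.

r̄ = (0.41 + 0.06 + 0.21 + 0.52 + 0.55 + 1.07 + 0.15) / 7 = 0.4243%
Sample std dev = √[0.6960 / 6] = 0.3406%
IR = r̄ / tracking error = 0.4243 / 0.3406 = 1.2457

1.25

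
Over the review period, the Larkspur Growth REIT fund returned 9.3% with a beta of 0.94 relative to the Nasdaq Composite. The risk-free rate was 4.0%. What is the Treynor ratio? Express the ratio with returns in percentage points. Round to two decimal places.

5.64

Treynor = (Rp − Rf) / β = (9.3% − 4.0%) / 0.94 = 5.30 / 0.94 = 5.6383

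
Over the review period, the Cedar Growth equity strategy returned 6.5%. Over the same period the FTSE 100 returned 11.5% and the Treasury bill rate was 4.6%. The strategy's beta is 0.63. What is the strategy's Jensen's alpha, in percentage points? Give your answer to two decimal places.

CAPM expected return = Rf + β(Rm − Rf) = 4.6% + 0.63 × (11.5% − 4.6%) = 4.6 + 0.63 × 6.90 = 8.9470%
Jensen's α = Rp − E[R] = 6.5% − 8.9470% = -2.4470

-2.45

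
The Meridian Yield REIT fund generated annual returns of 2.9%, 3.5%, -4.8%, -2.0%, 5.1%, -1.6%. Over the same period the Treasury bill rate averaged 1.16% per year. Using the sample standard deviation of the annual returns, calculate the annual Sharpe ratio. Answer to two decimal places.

r̄ = (2.9 + 3.5 − 4.8 − 2 + 5.1 − 1.6) / 6 = 3.10 / 6 = 0.5167%
Sample std dev = √[74.6683 / 5] = 3.8644%
Sharpe = (r̄ − rf) / σ = (0.5167 − 1.16) / 3.8644 = -0.6433 / 3.8644 = -0.1665

-0.17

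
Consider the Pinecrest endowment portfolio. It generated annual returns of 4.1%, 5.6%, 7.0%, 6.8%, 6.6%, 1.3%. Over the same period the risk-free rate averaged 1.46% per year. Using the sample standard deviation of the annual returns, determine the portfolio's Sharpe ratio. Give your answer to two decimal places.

Mean return r̄ = 31.40 / 6 = 5.2333%
Σ(r − r̄)² = (4.1 − 5.2333)² + (5.6 − 5.2333)² + (7 − 5.2333)² + … = 24.3333
σ = √[24.3333 / 5] = 2.2061%
Sharpe = (r̄ − rf) / σ = (5.2333 − 1.46) / 2.2061 = 3.7733 / 2.2061 = 1.7104

1.71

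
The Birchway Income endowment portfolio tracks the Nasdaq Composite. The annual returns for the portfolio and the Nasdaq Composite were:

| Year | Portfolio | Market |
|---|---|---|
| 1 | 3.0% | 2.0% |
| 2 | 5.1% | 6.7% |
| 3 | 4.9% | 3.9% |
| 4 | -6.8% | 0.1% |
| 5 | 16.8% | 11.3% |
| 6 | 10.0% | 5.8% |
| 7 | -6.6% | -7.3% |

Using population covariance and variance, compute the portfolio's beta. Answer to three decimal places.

r̄p = 3.7714%,  r̄m = 3.2143%
Cov = Σ(rp − r̄p)(rm − r̄m) / 7 = 38.5376
Var(rm) = Σ(rm − r̄m)² / 7 = 29.4869
β = Cov / Var = 38.5376 / 29.4869 = 1.3069

1.307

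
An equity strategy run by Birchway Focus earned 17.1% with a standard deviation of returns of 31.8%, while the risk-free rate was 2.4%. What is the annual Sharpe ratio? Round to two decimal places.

Sharpe = (Rp − Rf) / σp = (17.1% − 2.4%) / 31.8% = 14.70% / 31.8% = 0.4623

0.46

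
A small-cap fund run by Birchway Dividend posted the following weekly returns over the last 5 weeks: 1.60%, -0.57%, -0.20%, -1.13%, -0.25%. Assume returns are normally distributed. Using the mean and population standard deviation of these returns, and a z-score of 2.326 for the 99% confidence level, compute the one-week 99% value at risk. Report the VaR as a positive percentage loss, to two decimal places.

2.24

r̄ = (1.6 − 0.57 − 0.2 − 1.13 − 0.25) / 5 = -0.550 / 5 = -0.1100%
Population std dev = √[4.2038 / 5] = 0.9169%
VaR = −(r̄ − z·σ) = −(-0.1100 − 2.326 × 0.9169) = −(-2.2427) = 2.2427%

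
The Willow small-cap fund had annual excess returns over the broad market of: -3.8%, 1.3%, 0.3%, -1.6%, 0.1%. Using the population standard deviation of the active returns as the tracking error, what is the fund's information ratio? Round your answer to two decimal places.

Mean return μ = -3.70 / 5 = -0.7400%
Population σ = √[Σ(r − μ)² / 5] = √[16.0520 / 5] = √3.2104 = 1.7918%
IR = μ / tracking error = -0.7400 / 1.7918 = -0.4130

-0.41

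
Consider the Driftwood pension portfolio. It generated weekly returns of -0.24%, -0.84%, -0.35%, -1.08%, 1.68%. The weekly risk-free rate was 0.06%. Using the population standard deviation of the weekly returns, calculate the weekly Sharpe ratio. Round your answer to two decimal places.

r̄ = (-0.24 − 0.84 − 0.35 − 1.08 + 1.68) / 5 = -0.1660%
Σ(r − r̄)² = (-0.24 − (-0.1660))² + (-0.84 − (-0.1660))² + … = 4.7367
σ = √[4.7367 / 5] = 0.9733%
Sharpe = (r̄ − rf) / σ = (-0.1660 − 0.06) / 0.9733 = -0.2260 / 0.9733 = -0.2322

-0.23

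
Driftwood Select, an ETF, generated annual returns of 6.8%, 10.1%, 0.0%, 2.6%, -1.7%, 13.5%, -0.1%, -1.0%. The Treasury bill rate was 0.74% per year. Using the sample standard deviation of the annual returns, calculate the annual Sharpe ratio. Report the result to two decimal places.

μ = (6.8 + 10.1 + 0 + 2.6 − 1.7 + 13.5 − 0.1 − 1) / 8 = 30.20 / 8 = 3.7750%
Sample σ = √[Σ(r − μ)² / 7] = √[227.1550 / 7] = √32.4507 = 5.6966%
Sharpe = (μ − rf) / σ = (3.7750 − 0.74) / 5.6966 = 3.0350 / 5.6966 = 0.5328

0.53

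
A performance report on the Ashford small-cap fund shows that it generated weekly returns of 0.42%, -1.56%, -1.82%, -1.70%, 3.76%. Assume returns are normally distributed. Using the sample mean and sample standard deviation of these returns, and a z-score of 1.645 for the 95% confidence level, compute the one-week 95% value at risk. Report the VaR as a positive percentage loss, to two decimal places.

4.11

r̄ = (0.42 − 1.56 − 1.82 − 1.7 + 3.76) / 5 = -0.1800%
Sample σ = √[Σ(r − r̄)² / 4] = √[22.7880 / 4] = √5.6970 = 2.3868%
VaR = −(r̄ − z·σ) = −(-0.1800 − 1.645 × 2.3868) = −(-4.1063) = 4.1063%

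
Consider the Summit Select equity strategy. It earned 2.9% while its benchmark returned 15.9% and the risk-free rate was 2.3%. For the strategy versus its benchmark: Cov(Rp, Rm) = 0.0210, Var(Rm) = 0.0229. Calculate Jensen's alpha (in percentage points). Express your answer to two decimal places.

β = Cov / Var = 0.0210 / 0.0229 = 0.9170
E[R] = Rf + β(Rm − Rf) = 2.3% + 0.9170 × (15.9% − 2.3%) = 14.7712%
α = Rp − E[R] = 2.9% − 14.7712% = -11.8712

-11.87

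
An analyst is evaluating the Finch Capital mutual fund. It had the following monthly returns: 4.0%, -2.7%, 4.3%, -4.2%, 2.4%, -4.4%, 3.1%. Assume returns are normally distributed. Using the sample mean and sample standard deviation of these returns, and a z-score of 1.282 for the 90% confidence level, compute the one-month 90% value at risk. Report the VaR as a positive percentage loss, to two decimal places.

r̄ = (4 − 2.7 + 4.3 − 4.2 + 2.4 − 4.4 + 3.1) / 7 = 2.50 / 7 = 0.3571%
Sample std dev = √[93.2571 / 6] = 3.9424%
VaR = −(r̄ − z·σ) = −(0.3571 − 1.282 × 3.9424) = −(-4.6971) = 4.6971%

4.70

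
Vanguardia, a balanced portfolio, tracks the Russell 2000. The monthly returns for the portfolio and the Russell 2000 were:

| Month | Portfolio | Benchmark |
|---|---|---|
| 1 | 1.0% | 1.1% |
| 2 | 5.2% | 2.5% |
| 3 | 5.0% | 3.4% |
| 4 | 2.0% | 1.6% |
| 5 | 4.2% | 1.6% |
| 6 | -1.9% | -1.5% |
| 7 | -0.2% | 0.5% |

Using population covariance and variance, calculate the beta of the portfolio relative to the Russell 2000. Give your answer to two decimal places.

1.63

r̄p = 2.1857%,  r̄m = 1.3143%
Cov = Σ(rp − r̄p)(rm − r̄m) / 7 = 3.3802
Var(rm) = Σ(rm − r̄m)² / 7 = 2.0784
β = Cov / Var = 3.3802 / 2.0784 = 1.6263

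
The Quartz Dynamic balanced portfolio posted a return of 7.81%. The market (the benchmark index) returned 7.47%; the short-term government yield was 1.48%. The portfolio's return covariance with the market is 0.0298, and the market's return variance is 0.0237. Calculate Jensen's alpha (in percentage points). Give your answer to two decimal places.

-1.20

β = Cov / Var = 0.0298 / 0.0237 = 1.2574
E[R] = Rf + β(Rm − Rf) = 1.48% + 1.2574 × (7.47% − 1.48%) = 9.0118%
α = Rp − E[R] = 7.81% − 9.0118% = -1.2018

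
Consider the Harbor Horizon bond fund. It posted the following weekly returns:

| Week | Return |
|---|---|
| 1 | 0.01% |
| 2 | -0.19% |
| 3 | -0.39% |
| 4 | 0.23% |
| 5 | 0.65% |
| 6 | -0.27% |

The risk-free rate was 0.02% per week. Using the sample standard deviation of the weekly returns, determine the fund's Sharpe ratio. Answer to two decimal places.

r̄ = (0.01 − 0.19 − 0.39 + 0.23 + 0.65 − 0.27) / 6 = 0.0067%
Σ(r − r̄)² = (0.01 − 0.0067)² + (-0.19 − 0.0067)² + … = 0.7363
σ = √[0.7363 / 5] = 0.3837%
Sharpe = (r̄ − rf) / σ = (0.0067 − 0.02) / 0.3837 = -0.0133 / 0.3837 = -0.0347

-0.03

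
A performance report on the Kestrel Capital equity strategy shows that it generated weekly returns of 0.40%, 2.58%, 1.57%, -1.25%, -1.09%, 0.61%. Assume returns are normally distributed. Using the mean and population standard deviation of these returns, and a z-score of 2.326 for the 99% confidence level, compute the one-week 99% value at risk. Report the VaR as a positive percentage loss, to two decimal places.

Mean return r̄ = 2.820 / 6 = 0.4700%
Σ(r − r̄)² = (0.4 − 0.4700)² + (2.58 − 0.4700)² + (1.57 − 0.4700)² + … = 11.0786
σ = √[11.0786 / 6] = 1.3588%
VaR = −(r̄ − z·σ) = −(0.4700 − 2.326 × 1.3588) = −(-2.6906) = 2.6906%

2.69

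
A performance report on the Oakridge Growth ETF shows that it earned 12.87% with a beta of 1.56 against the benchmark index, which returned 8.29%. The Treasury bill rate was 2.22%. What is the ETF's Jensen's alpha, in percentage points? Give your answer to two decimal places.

1.18

CAPM expected return = Rf + β(Rm − Rf) = 2.22% + 1.56 × (8.29% − 2.22%) = 2.22 + 1.56 × 6.07 = 11.6892%
Jensen's α = Rp − E[R] = 12.87% − 11.6892% = 1.1808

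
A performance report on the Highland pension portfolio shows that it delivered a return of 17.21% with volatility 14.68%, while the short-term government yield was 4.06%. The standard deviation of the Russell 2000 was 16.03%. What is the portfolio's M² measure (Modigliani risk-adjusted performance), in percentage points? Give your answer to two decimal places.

Sharpe = (Rp − Rf) / σp = (17.21% − 4.06%) / 14.68% = 0.8958
M² = Rf + Sharpe × σm = 4.06% + 0.8958 × 16.03% = 18.4197%

18.42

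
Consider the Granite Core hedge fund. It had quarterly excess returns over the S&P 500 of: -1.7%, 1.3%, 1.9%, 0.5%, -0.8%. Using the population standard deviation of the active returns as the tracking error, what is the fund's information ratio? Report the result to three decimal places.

0.181

r̄ = (-1.7 + 1.3 + 1.9 + 0.5 − 0.8) / 5 = 1.20 / 5 = 0.2400%
Population σ = √[Σ(r − r̄)² / 5] = √[8.7920 / 5] = √1.7584 = 1.3260%
IR = r̄ / tracking error = 0.2400 / 1.3260 = 0.1810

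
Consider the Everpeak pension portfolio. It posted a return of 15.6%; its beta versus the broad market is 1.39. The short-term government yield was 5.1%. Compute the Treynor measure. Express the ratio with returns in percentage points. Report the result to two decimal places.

7.55

Treynor = (Rp − Rf) / β = (15.6% − 5.1%) / 1.39 = 10.50 / 1.39 = 7.5540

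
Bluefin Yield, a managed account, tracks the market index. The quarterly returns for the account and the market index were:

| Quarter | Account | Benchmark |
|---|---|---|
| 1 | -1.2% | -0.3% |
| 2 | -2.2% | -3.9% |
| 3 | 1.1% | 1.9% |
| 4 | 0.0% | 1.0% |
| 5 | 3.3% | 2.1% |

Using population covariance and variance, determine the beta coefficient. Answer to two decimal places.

0.74

r̄p = 0.2000%,  r̄m = 0.1600%
Cov = Σ(rp − r̄p)(rm − r̄m) / 5 = 3.5600
Var(rm) = Σ(rm − r̄m)² / 5 = 4.8384
β = Cov / Var = 3.5600 / 4.8384 = 0.7358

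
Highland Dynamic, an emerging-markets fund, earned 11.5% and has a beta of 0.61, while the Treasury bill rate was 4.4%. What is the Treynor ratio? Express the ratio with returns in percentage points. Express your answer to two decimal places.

Treynor = (Rp − Rf) / β = (11.5% − 4.4%) / 0.61 = 7.10 / 0.61 = 11.6393

11.64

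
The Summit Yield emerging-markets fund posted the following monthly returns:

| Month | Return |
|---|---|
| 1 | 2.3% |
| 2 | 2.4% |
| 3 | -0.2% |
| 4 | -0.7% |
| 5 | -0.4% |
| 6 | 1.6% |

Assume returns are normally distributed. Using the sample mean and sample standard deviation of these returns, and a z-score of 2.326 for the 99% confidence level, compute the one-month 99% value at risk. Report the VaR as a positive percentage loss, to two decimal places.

r̄ = (2.3 + 2.4 − 0.2 − 0.7 − 0.4 + 1.6) / 6 = 0.8333%
Σ(r − r̄)² = 10.1333; sample σ = √(10.1333/5) = 1.4236%
VaR = −(r̄ − z·σ) = −(0.8333 − 2.326 × 1.4236) = −(-2.4780) = 2.4780%

2.48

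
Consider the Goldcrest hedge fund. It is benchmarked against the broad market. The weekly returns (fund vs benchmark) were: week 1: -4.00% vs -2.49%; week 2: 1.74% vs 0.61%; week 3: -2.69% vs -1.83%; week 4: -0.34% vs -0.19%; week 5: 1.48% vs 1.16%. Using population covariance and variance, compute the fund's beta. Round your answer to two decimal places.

1.60

r̄p = -0.7620%,  r̄m = -0.5480%
Cov = Σ(rp − r̄p)(rm − r̄m) / 5 = 3.1275
Var(rm) = Σ(rm − r̄m)² / 5 = 1.9603
β = Cov / Var = 3.1275 / 1.9603 = 1.5954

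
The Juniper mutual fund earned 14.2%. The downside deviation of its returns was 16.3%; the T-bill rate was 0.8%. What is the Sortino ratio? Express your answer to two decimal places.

0.82

Sortino = (Rp − Rf) / σd = (14.2% − 0.8%) / 16.3% = 13.40% / 16.3% = 0.8221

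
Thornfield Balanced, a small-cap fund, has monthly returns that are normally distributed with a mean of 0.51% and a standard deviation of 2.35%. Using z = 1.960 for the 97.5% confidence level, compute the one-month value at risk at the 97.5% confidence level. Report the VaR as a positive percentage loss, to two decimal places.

4.10

VaR (as % loss) = −(μ − z·σ) = −(0.51% − 1.960 × 2.35%) = −(-4.0960%) = 4.0960%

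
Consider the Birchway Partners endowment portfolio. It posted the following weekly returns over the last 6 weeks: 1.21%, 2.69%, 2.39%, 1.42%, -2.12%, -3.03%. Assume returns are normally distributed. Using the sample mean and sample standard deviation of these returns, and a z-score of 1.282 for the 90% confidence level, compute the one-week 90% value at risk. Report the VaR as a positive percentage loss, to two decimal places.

2.66

r̄ = (1.21 + 2.69 + 2.39 + 1.42 − 2.12 − 3.03) / 6 = 0.4267%
Σ(r − r̄)² = (1.21 − 0.4267)² + (2.69 − 0.4267)² + (2.39 − 0.4267)² + … = 29.0117
sample σ = √(29.0117 / 5) = √5.8023 = 2.4088%
VaR = −(r̄ − z·σ) = −(0.4267 − 1.282 × 2.4088) = −(-2.6614) = 2.6614%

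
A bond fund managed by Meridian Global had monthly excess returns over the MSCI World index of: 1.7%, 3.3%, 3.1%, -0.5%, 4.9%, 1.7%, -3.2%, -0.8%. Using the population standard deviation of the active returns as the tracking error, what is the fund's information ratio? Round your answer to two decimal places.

0.52

μ = (1.7 + 3.3 + 3.1 − 0.5 + 4.9 + 1.7 − 3.2 − 0.8) / 8 = 10.20 / 8 = 1.2750%
Population std dev = √[48.4150 / 8] = 2.4601%
IR = μ / tracking error = 1.2750 / 2.4601 = 0.5183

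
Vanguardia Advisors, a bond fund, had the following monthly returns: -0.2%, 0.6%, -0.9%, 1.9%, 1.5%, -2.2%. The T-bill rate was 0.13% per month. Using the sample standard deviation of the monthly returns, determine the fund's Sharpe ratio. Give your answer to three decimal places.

r̄ = (-0.2 + 0.6 − 0.9 + 1.9 + 1.5 − 2.2) / 6 = 0.1167%
Sample σ = √[Σ(r − r̄)² / 5] = √[11.8283 / 5] = √2.3657 = 1.5381%
Sharpe = (r̄ − rf) / σ = (0.1167 − 0.13) / 1.5381 = -0.0133 / 1.5381 = -0.0086

-0.009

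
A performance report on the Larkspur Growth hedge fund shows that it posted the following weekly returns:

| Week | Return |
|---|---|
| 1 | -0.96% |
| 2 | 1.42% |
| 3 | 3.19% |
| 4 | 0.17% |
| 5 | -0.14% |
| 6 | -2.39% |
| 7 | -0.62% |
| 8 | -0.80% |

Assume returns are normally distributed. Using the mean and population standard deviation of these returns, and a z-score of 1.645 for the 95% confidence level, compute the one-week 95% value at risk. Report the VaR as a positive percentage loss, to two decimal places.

2.61

r̄ = (-0.96 + 1.42 + 3.19 + 0.17 − 0.14 − 2.39 − 0.62 − 0.8) / 8 = -0.130 / 8 = -0.0163%
Σ(r − r̄)² = (-0.96 − (-0.0163))² + (1.42 − (-0.0163))² + (3.19 − (-0.0163))² + … = 19.8970
σ = √[19.8970 / 8] = 1.5771%
VaR = −(r̄ − z·σ) = −(-0.0163 − 1.645 × 1.5771) = −(-2.6106) = 2.6106%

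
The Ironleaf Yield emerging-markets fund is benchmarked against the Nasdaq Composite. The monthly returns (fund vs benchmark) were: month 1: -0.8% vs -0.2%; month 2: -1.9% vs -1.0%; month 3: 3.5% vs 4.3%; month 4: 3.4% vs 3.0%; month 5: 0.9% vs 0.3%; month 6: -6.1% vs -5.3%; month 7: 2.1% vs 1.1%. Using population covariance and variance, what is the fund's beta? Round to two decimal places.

r̄p = 0.1571%,  r̄m = 0.3143%
Cov = Σ(rp − r̄p)(rm − r̄m) / 7 = 8.8392
Var(rm) = Σ(rm − r̄m)² / 7 = 8.1755
β = Cov / Var = 8.8392 / 8.1755 = 1.0812

1.08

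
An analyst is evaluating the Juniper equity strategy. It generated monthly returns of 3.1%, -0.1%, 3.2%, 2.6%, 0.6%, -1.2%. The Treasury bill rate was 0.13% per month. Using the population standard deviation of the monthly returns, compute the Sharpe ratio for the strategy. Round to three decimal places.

r̄ = (3.1 − 0.1 + 3.2 + 2.6 + 0.6 − 1.2) / 6 = 1.3667%
Σ(r − r̄)² = 17.2133; population σ = √(17.2133/6) = 1.6938%
Sharpe = (r̄ − rf) / σ = (1.3667 − 0.13) / 1.6938 = 1.2367 / 1.6938 = 0.7301

0.730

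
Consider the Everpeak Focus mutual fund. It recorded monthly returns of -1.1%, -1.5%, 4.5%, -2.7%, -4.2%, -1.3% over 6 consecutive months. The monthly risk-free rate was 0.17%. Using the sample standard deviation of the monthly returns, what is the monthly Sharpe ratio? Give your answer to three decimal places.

r̄ = (-1.1 − 1.5 + 4.5 − 2.7 − 4.2 − 1.3) / 6 = -1.0500%
Sample σ = √[Σ(r − r̄)² / 5] = √[43.7150 / 5] = √8.7430 = 2.9569%
Sharpe = (r̄ − rf) / σ = (-1.0500 − 0.17) / 2.9569 = -1.2200 / 2.9569 = -0.4126

-0.413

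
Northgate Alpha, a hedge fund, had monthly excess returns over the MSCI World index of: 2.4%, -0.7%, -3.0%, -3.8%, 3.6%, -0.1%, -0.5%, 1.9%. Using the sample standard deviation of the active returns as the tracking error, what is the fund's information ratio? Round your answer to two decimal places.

-0.01

r̄ = (2.4 − 0.7 − 3 − 3.8 + 3.6 − 0.1 − 0.5 + 1.9) / 8 = -0.20 / 8 = -0.0250%
Σ(r − r̄)² = (2.4 − (-0.0250))² + (-0.7 − (-0.0250))² + (-3 − (-0.0250))² + … = 46.5150
sample σ = √(46.5150 / 7) = √6.6450 = 2.5778%
IR = r̄ / tracking error = -0.0250 / 2.5778 = -0.0097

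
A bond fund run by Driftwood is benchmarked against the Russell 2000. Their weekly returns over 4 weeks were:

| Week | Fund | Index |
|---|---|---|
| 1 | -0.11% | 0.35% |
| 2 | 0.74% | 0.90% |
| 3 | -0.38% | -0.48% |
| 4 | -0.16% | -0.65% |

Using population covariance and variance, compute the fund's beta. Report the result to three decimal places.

0.576

r̄p = 0.0225%,  r̄m = 0.0300%
Cov = Σ(rp − r̄p)(rm − r̄m) / 4 = 0.2278
Var(rm) = Σ(rm − r̄m)² / 4 = 0.3955
β = Cov / Var = 0.2278 / 0.3955 = 0.5760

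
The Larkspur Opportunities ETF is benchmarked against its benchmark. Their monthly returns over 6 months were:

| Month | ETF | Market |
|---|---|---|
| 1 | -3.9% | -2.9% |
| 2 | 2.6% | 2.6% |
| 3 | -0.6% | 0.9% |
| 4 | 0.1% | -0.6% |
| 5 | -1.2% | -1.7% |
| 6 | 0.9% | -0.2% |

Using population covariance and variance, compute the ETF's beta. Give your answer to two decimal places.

1.00

r̄p = -0.3500%,  r̄m = -0.3167%
Cov = Σ(rp − r̄p)(rm − r̄m) / 6 = 3.1108
Var(rm) = Σ(rm − r̄m)² / 6 = 3.1114
β = Cov / Var = 3.1108 / 3.1114 = 0.9998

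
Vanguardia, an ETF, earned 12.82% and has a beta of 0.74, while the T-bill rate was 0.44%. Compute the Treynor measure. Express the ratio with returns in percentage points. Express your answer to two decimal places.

16.73

Treynor = (Rp − Rf) / β = (12.82% − 0.44%) / 0.74 = 12.38 / 0.74 = 16.7297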